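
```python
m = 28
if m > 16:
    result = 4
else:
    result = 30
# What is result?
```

Trace:
`m = 28` → m = 28
`if m > 16: ...` → m > 16 is True → result = 4
So result = 4

Answer: 4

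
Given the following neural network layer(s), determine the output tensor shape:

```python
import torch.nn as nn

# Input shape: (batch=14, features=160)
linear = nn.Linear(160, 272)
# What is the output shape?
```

Input: (14, 160) -> Output: (14, 272)

Answer: (14, 272)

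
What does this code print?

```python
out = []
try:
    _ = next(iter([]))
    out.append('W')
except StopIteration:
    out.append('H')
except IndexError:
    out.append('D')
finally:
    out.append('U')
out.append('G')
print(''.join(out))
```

Execution trace: 'H' (except StopIteration) → 'U' (finally) → 'G' (after the try/except). Output: HUG

Answer: HUG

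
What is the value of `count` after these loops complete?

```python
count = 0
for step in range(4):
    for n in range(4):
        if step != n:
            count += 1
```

4² - 4 (exclude diagonal)
`count` takes the values: 0 → 1 → 2 → 3 → 4 → 5 → 6 → 7 → 8 → 9 → 10 → 11 → 12

Answer: 12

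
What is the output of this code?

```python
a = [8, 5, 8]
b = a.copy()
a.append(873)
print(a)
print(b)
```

Key concept: list.copy() creates independent copy.
Step by step:
`a = [8, 5, 8]` → a = [8, 5, 8]
`b = a.copy()` → b = [8, 5, 8]
`a.append(873)` → a = [8, 5, 8, 873]
`print(a)` → prints [8, 5, 8, 873]
`print(b)` → prints [8, 5, 8]

Answer:
[8, 5, 8, 873]
[8, 5, 8]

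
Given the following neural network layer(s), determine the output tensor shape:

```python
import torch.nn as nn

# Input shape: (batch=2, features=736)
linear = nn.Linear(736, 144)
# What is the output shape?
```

Input: (2, 736) -> Output: (2, 144)

Answer: (2, 144)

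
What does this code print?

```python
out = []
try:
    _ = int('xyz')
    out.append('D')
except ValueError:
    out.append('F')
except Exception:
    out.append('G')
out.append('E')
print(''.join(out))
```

Execution trace: 'F' (except ValueError) → 'E' (after the try/except). Output: FE

Answer: FE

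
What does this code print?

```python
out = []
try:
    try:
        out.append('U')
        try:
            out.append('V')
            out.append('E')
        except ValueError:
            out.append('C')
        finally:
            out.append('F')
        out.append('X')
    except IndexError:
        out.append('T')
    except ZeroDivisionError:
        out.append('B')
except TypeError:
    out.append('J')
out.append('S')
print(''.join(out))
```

Execution trace: 'U' (try body) → 'V' (inner try body) → 'E' (inner try body, no exception) → 'F' (inner finally) → 'X' (try body, no exception) → 'S' (after the try/except). Output: UVEFXS

Answer: UVEFXS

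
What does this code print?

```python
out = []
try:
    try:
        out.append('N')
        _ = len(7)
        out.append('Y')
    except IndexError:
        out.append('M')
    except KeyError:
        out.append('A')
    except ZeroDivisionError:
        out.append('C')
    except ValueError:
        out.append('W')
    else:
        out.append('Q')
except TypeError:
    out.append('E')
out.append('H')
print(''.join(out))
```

Execution trace: 'N' (try body) → 'E' (outer except TypeError) → 'H' (after the try/except). Output: NEH

Answer: NEH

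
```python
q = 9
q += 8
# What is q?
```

Trace:
`q = 9` → q = 9
`q += 8` → q = 17
So q = 17

Answer: 17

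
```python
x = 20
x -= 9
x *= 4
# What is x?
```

Trace:
`x = 20` → x = 20
`x -= 9` → x = 11
`x *= 4` → x = 44
So x = 44

Answer: 44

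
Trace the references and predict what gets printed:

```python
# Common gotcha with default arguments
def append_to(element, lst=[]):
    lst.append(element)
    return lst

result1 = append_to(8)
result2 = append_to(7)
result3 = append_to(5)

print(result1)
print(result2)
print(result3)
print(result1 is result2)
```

Key concept: mutable default argument gotcha.
Step by step:
`result1 = append_to(8)` → result1 = [8]
`result2 = append_to(7)` → result1 = [8, 7] (same object as result2); result2 = [8, 7] (same object as result1)
`result3 = append_to(5)` → result1 = [8, 7, 5] (same object as result2, result3); result2 = [8, 7, 5] (same object as result1, result3); result3 = [8, 7, 5] (same object as result1, result2)
`print(result1)` → prints [8, 7, 5]
`print(result2)` → prints [8, 7, 5]
`print(result3)` → prints [8, 7, 5]
`print(result1 is result2)` → prints True

Answer:
[8, 7, 5]
[8, 7, 5]
[8, 7, 5]
True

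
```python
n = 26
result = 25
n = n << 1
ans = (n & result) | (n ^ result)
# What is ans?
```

Trace:
`n = 26` → n = 26
`result = 25` → result = 25
`n = n << 1` → n = 52
`ans = (n & result) | (n ^ result)` → ans = 61
So ans = 61

Answer: 61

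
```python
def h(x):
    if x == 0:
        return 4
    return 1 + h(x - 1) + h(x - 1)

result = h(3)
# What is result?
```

h(x) = 1 + 2·h(x-1), h(0)=4. Closed form: (4+1)·2^3 - 1 = 39.

Answer: 39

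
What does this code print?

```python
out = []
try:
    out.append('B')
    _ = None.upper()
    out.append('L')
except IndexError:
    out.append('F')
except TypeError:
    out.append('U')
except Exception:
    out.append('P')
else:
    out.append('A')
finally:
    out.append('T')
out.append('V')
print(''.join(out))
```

Execution trace: 'B' (try body) → 'P' (except Exception) → 'T' (finally) → 'V' (after the try/except). Output: BPTV

Answer: BPTV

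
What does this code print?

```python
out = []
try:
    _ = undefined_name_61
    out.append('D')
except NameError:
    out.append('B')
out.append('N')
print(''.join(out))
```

Execution trace: 'B' (except NameError) → 'N' (after the try/except). Output: BN

Answer: BN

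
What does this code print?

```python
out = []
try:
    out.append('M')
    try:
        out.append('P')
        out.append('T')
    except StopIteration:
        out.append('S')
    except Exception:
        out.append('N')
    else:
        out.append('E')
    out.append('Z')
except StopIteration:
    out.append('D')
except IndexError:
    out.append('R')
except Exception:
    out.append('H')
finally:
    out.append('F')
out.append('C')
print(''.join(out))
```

Execution trace: 'M' (try body) → 'P' (inner try body) → 'T' (inner try body, no exception) → 'E' (inner else) → 'Z' (try body, no exception) → 'F' (finally) → 'C' (after the try/except). Output: MPTEZFC

Answer: MPTEZFC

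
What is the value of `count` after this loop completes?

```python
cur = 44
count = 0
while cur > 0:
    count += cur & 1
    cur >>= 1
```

Count set bits in 44 (binary: 0b101100)
`count` takes the values: 0 → 1 → 2 → 3

Answer: 3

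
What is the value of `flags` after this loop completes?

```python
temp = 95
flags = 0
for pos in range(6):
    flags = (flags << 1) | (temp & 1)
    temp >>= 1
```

Reverse lowest 6 bits of 95
`flags` takes the values: 0 → 1 → 3 → 7 → 15 → 31 → 62

Answer: 62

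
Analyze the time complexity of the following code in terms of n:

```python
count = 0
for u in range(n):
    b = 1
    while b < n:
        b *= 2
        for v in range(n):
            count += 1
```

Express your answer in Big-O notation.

Each loop level contributes: n × log n × n. Multiplying the contributions gives O(n^2 log n).

Answer: O(n^2 log n)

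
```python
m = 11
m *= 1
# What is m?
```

Trace:
`m = 11` → m = 11
`m *= 1` → m = 11
So m = 11

Answer: 11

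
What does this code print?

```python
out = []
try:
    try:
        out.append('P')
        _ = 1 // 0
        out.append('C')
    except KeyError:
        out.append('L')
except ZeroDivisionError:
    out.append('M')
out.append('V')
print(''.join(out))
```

Execution trace: 'P' (try body) → 'M' (outer except ZeroDivisionError) → 'V' (after the try/except). Output: PMV

Answer: PMV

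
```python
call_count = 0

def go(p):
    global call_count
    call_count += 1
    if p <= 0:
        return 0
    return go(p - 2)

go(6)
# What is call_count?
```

Linear recursion stepping by 2: 4 calls from p=6 down to ≤0.

Answer: 4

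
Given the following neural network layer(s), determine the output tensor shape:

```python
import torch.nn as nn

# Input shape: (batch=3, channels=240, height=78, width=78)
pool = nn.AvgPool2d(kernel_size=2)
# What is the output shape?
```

Input: (3, 240, 78, 78) -> Output: (3, 240, 39, 39)

Answer: (3, 240, 39, 39)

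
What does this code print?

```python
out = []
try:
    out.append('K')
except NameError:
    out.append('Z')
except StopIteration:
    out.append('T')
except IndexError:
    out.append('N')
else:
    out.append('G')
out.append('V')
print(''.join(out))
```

Execution trace: 'K' (try body, no exception) → 'G' (else) → 'V' (after the try/except). Output: KGV

Answer: KGV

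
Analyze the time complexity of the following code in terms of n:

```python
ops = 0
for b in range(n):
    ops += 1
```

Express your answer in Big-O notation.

Each loop level contributes: n. Multiplying the contributions gives O(n).

Answer: O(n)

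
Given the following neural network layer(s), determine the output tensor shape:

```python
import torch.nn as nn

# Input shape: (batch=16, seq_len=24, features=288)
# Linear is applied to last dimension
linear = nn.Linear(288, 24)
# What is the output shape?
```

Input: (16, 24, 288) -> Output: (16, 24, 24)

Answer: (16, 24, 24)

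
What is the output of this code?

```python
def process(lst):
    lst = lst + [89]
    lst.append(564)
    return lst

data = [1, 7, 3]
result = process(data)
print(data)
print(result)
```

Key concept: rebinding parameter vs mutation.
Step by step:
`data = [1, 7, 3]` → data = [1, 7, 3]
`result = process(data)` → result = [1, 7, 3, 89, 564]
`print(data)` → prints [1, 7, 3]
`print(result)` → prints [1, 7, 3, 89, 564]

Answer:
[1, 7, 3]
[1, 7, 3, 89, 564]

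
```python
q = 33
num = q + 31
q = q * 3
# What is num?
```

Trace:
`q = 33` → q = 33
`num = q + 31` → num = 64
`q = q * 3` → q = 99
So num = 64

Answer: 64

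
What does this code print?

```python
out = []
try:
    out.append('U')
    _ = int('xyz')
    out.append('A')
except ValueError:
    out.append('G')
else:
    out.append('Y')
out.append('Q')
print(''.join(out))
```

Execution trace: 'U' (try body) → 'G' (except ValueError) → 'Q' (after the try/except). Output: UGQ

Answer: UGQ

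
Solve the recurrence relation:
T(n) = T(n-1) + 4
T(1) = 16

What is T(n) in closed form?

Unrolling: T(n) = T(1) + 4·(n-1) = 16 + 4(n-1) = 4n + 12.

Answer: T(n) = 4n + 12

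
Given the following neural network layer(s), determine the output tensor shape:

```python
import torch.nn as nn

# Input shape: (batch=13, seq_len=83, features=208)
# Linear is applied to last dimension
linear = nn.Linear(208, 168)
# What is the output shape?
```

Input: (13, 83, 208) -> Output: (13, 83, 168)

Answer: (13, 83, 168)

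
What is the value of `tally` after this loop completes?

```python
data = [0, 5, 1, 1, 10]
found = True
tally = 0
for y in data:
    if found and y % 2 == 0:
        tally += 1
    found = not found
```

Count even values at even positions
`tally` takes the values: 0 → 1 → 2

Answer: 2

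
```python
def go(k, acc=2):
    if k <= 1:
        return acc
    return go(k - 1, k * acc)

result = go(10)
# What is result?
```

Accumulator trace (n, acc): (10, 2) -> (9, 20) -> (8, 180) -> (7, 1440) -> (6, 10080) -> (5, 60480) -> (4, 302400) -> (3, 1209600) -> (2, 3628800) -> (1, 7257600) -> return 7257600

Answer: 7257600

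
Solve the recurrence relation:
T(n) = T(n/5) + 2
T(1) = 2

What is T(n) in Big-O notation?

Each step divides n by 5 and adds 2. After log_5(n) steps we reach T(1)=2. So T(n) = 2·log_5(n) + 2 = O(log n).

Answer: O(log n)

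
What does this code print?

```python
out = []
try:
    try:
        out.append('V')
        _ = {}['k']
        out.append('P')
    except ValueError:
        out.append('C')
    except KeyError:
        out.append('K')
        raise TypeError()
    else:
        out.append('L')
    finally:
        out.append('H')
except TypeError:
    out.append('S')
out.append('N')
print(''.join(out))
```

Execution trace: 'V' (inner try body) → 'K' (inner except KeyError) → 'H' (inner finally) → 'S' (outer except TypeError) → 'N' (after the try/except). Output: VKHSN

Answer: VKHSN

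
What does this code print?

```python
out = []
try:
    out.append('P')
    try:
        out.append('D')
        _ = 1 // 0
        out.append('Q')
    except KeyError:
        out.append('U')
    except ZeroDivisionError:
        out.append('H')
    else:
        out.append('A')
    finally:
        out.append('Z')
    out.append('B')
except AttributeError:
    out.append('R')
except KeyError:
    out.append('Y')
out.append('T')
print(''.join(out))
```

Execution trace: 'P' (try body) → 'D' (inner try body) → 'H' (inner except ZeroDivisionError) → 'Z' (inner finally) → 'B' (try body, no exception) → 'T' (after the try/except). Output: PDHZBT

Answer: PDHZBT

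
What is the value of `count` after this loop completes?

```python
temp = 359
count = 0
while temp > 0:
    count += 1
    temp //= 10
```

Count digits by repeated division by 10
`count` takes the values: 0 → 1 → 2 → 3

Answer: 3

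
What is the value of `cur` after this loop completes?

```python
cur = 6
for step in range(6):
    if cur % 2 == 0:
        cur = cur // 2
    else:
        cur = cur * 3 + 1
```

Collatz-style transformation from 6
`cur` takes the values: 6 → 3 → 10 → 5 → 16 → 8 → 4

Answer: 4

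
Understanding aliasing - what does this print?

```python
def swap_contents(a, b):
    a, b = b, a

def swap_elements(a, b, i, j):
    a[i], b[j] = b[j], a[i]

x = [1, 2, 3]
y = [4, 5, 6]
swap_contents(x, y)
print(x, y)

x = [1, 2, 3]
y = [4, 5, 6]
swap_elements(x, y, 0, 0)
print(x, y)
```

Key concept: parameter rebinding vs mutation.
Step by step:
`x = [1, 2, 3]` → x = [1, 2, 3]
`y = [4, 5, 6]` → y = [4, 5, 6]
`swap_contents(x, y)` → no visible change to tracked variables
`print(x, y)` → prints [1, 2, 3] [4, 5, 6]
`x = [1, 2, 3]` → x = [1, 2, 3]
`y = [4, 5, 6]` → y = [4, 5, 6]
`swap_elements(x, y, 0, 0)` → x = [4, 2, 3]; y = [1, 5, 6]
`print(x, y)` → prints [4, 2, 3] [1, 5, 6]

Answer:
[1, 2, 3] [4, 5, 6]
[4, 2, 3] [1, 5, 6]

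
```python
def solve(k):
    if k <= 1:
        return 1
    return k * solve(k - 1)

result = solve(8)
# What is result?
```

solve(8) = 8 * 7 * 6 * 5 * 4 * 3 * 2 * 1 = 40320

Answer: 40320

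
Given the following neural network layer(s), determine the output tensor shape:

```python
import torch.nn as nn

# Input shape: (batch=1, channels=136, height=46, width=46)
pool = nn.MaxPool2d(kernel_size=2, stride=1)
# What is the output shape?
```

Input: (1, 136, 46, 46) -> Output: (1, 136, 45, 45)

Answer: (1, 136, 45, 45)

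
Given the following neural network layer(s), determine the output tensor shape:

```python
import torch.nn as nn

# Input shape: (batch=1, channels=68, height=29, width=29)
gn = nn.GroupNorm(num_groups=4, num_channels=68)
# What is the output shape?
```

Input: (1, 68, 29, 29) -> Output: (1, 68, 29, 29)

Answer: (1, 68, 29, 29)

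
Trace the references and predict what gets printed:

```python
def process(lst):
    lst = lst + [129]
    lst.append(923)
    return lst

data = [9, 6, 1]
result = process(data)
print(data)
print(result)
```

Key concept: rebinding parameter vs mutation.
Step by step:
`data = [9, 6, 1]` → data = [9, 6, 1]
`result = process(data)` → result = [9, 6, 1, 129, 923]
`print(data)` → prints [9, 6, 1]
`print(result)` → prints [9, 6, 1, 129, 923]

Answer:
[9, 6, 1]
[9, 6, 1, 129, 923]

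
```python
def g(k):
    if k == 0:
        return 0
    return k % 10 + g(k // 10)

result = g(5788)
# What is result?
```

Sum of digits of 5788: 8 + 8 + 7 + 5 = 28

Answer: 28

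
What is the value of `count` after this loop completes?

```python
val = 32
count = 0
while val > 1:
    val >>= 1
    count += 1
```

Count right shifts until 1
`count` takes the values: 0 → 1 → 2 → 3 → 4 → 5

Answer: 5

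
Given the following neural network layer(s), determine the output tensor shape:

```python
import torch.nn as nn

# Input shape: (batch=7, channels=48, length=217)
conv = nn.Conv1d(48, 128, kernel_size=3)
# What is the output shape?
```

Input: (7, 48, 217) -> Output: (7, 128, 215)

Answer: (7, 128, 215)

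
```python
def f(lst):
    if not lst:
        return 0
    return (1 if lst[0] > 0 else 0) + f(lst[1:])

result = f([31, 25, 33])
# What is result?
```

Count of positive elements in [31, 25, 33] = 3

Answer: 3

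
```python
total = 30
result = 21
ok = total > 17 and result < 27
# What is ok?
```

Trace:
`total = 30` → total = 30
`result = 21` → result = 21
`ok = total > 17 and result < 27` → ok = True
So ok = True

Answer: True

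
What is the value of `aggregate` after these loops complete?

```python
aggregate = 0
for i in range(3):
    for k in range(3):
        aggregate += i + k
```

Sum of all i+k for i,k in 3x3
`aggregate` takes the values: 0 → 1 → 3 → 4 → 6 → 9 → 11 → 14 → 18

Answer: 18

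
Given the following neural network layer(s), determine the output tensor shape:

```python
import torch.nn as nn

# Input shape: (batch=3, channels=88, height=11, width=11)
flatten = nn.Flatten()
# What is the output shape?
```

Input: (3, 88, 11, 11) -> Output: (3, 10648)

Answer: (3, 10648)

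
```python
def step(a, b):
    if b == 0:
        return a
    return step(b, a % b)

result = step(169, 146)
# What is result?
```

step(169, 146) -> step(146, 23) -> step(23, 8) -> step(8, 7) -> step(7, 1) -> step(1, 0) -> 1

Answer: 1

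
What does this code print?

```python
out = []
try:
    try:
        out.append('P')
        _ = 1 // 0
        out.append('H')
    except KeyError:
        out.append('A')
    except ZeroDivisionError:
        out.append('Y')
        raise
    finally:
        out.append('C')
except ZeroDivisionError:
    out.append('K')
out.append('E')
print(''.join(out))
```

Execution trace: 'P' (try body) → 'Y' (except ZeroDivisionError) → 'C' (finally) → 'K' (outer except ZeroDivisionError) → 'E' (after the try/except). Output: PYCKE

Answer: PYCKE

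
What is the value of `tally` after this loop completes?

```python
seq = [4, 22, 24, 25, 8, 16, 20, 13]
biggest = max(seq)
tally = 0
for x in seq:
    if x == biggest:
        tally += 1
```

Count of max value 25 in [4, 22, 24, 25, 8, 16, 20, 13]
`tally` takes the values: 0 → 1

Answer: 1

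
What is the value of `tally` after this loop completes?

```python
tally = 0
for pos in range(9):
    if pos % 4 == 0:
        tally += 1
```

Count numbers divisible by 4 in range(9)
`tally` takes the values: 0 → 1 → 2 → 3

Answer: 3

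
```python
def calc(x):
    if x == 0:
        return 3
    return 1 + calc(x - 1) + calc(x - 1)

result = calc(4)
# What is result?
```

calc(x) = 1 + 2·calc(x-1), calc(0)=3. Closed form: (3+1)·2^4 - 1 = 63.

Answer: 63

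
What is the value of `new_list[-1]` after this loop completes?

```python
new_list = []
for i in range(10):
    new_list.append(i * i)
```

Last element of squares 0 to 9
`new_list` takes the values: [] → [0] → [0, 1] → [0, 1, 4] → [0, 1, 4, 9] → [0, 1, 4, 9, 16] → [0, 1, 4, 9, 16, 25] → [0, 1, 4, 9, 16, 25, 36] → [0, 1, 4, 9, 16, 25, 36, 49] → [0, 1, 4, 9, 16, 25, 36, 49, 64] → [0, 1, 4, 9, 16, 25, 36, 49, 64, 81]
So `new_list[-1]` = 81

Answer: 81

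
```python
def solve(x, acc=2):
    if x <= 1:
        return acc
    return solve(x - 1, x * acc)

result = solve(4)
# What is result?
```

Accumulator trace (n, acc): (4, 2) -> (3, 8) -> (2, 24) -> (1, 48) -> return 48

Answer: 48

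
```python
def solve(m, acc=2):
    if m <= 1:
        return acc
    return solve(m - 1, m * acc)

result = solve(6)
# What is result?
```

Accumulator trace (n, acc): (6, 2) -> (5, 12) -> (4, 60) -> (3, 240) -> (2, 720) -> (1, 1440) -> return 1440

Answer: 1440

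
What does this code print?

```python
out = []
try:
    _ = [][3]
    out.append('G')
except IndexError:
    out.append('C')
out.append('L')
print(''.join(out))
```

Execution trace: 'C' (except IndexError) → 'L' (after the try/except). Output: CL

Answer: CL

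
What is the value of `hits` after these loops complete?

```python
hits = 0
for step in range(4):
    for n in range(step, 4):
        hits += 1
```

Upper triangle: 4 + 3 + ... + 1
`hits` takes the values: 0 → 1 → 2 → 3 → 4 → 5 → 6 → 7 → 8 → 9 → 10

Answer: 10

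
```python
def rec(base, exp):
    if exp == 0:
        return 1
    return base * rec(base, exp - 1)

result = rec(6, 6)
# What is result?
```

rec(6, 6) = 6 * 6 * 6 * 6 * 6 * 6 = 46656

Answer: 46656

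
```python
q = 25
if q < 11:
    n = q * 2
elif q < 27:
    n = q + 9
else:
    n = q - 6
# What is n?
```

Trace:
`q = 25` → q = 25
`if q < 11: ...` → q < 11 is False, q < 27 is True → n = 34
So n = 34

Answer: 34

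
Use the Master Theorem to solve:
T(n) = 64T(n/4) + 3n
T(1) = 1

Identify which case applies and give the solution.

a=64, b=4, f(n)=3n. log_4(64) = 3. Since c=1 < 3, Case 1 applies: T(n) = Θ(n^log_b(a)) = O(n^3).

Answer: O(n^3) - Case 1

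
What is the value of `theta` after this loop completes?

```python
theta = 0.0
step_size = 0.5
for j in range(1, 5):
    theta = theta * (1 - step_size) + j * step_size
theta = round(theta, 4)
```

Moving average with lr=0.5
`theta` takes the values: 0.0 → 0.5 → 1.25 → 2.125 → 3.0625

Answer: 3.0625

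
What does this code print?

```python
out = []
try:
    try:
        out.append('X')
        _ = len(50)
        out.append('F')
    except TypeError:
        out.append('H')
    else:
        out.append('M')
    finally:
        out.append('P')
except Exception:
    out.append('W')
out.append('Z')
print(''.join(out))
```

Execution trace: 'X' (inner try body) → 'H' (inner except TypeError) → 'P' (inner finally) → 'Z' (after the try/except). Output: XHPZ

Answer: XHPZ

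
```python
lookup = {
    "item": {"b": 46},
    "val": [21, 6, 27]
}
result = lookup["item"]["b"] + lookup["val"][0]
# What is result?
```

Trace:
`lookup = { ...` → lookup = {'item': {'b': 46}, 'val': [21, 6, 27]}
`result = lookup["item"]["b"] + lookup["val"][0]` → result = 67
So result = 67

Answer: 67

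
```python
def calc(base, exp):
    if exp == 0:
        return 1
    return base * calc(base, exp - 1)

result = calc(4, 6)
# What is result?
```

calc(4, 6) = 4 * 4 * 4 * 4 * 4 * 4 = 4096

Answer: 4096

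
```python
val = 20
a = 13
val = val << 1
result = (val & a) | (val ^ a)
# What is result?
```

Trace:
`val = 20` → val = 20
`a = 13` → a = 13
`val = val << 1` → val = 40
`result = (val & a) | (val ^ a)` → result = 45
So result = 45

Answer: 45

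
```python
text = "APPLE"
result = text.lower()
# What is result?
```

Trace:
`text = "APPLE"` → text = 'APPLE'
`result = text.lower()` → result = 'apple'
So result = 'apple'

Answer: 'apple'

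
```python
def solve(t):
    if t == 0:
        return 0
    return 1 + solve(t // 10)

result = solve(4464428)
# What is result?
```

Count of digits of 4464428: 7

Answer: 7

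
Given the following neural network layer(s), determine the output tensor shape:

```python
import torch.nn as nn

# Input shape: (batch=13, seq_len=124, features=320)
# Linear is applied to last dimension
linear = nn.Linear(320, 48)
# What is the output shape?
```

Input: (13, 124, 320) -> Output: (13, 124, 48)

Answer: (13, 124, 48)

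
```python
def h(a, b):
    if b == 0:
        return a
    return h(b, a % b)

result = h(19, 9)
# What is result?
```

h(19, 9) -> h(9, 1) -> h(1, 0) -> 1

Answer: 1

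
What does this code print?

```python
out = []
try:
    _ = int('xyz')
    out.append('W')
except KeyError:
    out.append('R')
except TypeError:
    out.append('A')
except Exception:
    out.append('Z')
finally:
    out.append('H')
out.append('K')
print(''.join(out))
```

Execution trace: 'Z' (except Exception) → 'H' (finally) → 'K' (after the try/except). Output: ZHK

Answer: ZHK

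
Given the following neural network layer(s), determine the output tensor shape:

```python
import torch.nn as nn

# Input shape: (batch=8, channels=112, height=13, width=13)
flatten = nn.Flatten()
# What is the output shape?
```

Input: (8, 112, 13, 13) -> Output: (8, 18928)

Answer: (8, 18928)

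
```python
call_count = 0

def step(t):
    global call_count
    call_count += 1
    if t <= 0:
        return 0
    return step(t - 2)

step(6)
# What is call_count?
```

Linear recursion stepping by 2: 4 calls from t=6 down to ≤0.

Answer: 4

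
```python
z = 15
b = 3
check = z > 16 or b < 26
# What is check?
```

Trace:
`z = 15` → z = 15
`b = 3` → b = 3
`check = z > 16 or b < 26` → check = True
So check = True

Answer: True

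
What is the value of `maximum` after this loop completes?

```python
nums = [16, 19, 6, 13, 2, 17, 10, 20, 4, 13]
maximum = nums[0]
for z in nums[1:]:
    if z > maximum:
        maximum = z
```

Maximum of [16, 19, 6, 13, 2, 17, 10, 20, 4, 13]
`maximum` takes the values: 16 → 19 → 20

Answer: 20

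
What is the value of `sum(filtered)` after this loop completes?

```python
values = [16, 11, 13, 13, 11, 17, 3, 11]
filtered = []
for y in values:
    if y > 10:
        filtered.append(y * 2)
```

Sum of doubled values > 10
`filtered` takes the values: [] → [32] → [32, 22] → [32, 22, 26] → [32, 22, 26, 26] → [32, 22, 26, 26, 22] → [32, 22, 26, 26, 22, 34] → [32, 22, 26, 26, 22, 34, 22]
So `sum(filtered)` = 184

Answer: 184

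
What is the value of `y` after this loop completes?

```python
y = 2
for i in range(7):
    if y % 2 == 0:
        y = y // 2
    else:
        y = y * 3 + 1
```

Collatz-style transformation from 2
`y` takes the values: 2 → 1 → 4 → 2 → 1 → 4 → 2 → 1

Answer: 1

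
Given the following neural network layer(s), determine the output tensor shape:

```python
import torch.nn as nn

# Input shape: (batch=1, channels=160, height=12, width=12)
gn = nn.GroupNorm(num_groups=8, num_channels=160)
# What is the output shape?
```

Input: (1, 160, 12, 12) -> Output: (1, 160, 12, 12)

Answer: (1, 160, 12, 12)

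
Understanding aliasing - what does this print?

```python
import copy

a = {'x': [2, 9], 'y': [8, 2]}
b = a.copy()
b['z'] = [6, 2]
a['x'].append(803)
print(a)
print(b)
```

Key concept: shallow copy of dict with mutable values.
Step by step:
`a = {'x': [2, 9], 'y': [8, 2]}` → a = {'x': [2, 9], 'y': [8, 2]}
`b = a.copy()` → b = {'x': [2, 9], 'y': [8, 2]}
`b['z'] = [6, 2]` → b = {'x': [2, 9], 'y': [8, 2], 'z': [6, 2]}
`a['x'].append(803)` → a = {'x': [2, 9, 803], 'y': [8, 2]}; b = {'x': [2, 9, 803], 'y': [8, 2], 'z': [6, 2]}
`print(a)` → prints {'x': [2, 9, 803], 'y': [8, 2]}
`print(b)` → prints {'x': [2, 9, 803], 'y': [8, 2], 'z': [6, 2]}

Answer:
{'x': [2, 9, 803], 'y': [8, 2]}
{'x': [2, 9, 803], 'y': [8, 2], 'z': [6, 2]}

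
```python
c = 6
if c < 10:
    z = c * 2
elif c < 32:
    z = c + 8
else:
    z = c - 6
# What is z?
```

Trace:
`c = 6` → c = 6
`if c < 10: ...` → c < 10 is True → z = 12
So z = 12

Answer: 12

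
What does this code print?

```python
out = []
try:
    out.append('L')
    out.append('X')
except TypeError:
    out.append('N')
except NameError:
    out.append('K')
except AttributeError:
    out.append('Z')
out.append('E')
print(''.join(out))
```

Execution trace: 'L' (try body) → 'X' (try body, no exception) → 'E' (after the try/except). Output: LXE

Answer: LXE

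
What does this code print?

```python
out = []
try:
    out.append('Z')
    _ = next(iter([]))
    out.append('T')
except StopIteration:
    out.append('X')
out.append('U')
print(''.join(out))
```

Execution trace: 'Z' (try body) → 'X' (except StopIteration) → 'U' (after the try/except). Output: ZXU

Answer: ZXU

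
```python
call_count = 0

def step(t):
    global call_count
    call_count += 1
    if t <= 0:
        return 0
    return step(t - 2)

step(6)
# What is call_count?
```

Linear recursion stepping by 2: 4 calls from t=6 down to ≤0.

Answer: 4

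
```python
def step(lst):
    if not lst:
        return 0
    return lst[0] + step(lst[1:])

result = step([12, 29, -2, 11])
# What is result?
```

12 + 29 + (-2) + 11 + 0 = 50

Answer: 50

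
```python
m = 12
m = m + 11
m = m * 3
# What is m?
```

Trace:
`m = 12` → m = 12
`m = m + 11` → m = 23
`m = m * 3` → m = 69
So m = 69

Answer: 69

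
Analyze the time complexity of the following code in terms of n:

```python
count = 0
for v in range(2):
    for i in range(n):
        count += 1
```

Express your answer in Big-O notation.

Each loop level contributes: 1 × n. Multiplying the contributions gives O(n).

Answer: O(n)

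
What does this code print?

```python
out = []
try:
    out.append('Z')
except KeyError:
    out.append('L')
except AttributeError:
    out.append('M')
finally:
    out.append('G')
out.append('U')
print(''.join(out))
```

Execution trace: 'Z' (try body, no exception) → 'G' (finally) → 'U' (after the try/except). Output: ZGU

Answer: ZGU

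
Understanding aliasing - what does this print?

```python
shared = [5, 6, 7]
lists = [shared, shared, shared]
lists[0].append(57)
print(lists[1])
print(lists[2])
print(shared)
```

Key concept: list of same reference.
Step by step:
`shared = [5, 6, 7]` → shared = [5, 6, 7]
`lists = [shared, shared, shared]` → lists = [[5, 6, 7], [5, 6, 7], [5, 6, 7]]
`lists[0].append(57)` → shared = [5, 6, 7, 57]; lists = [[5, 6, 7, 57], [5, 6, 7, 57], [5, 6, 7, 57]]
`print(lists[1])` → prints [5, 6, 7, 57]
`print(lists[2])` → prints [5, 6, 7, 57]
`print(shared)` → prints [5, 6, 7, 57]

Answer:
[5, 6, 7, 57]
[5, 6, 7, 57]
[5, 6, 7, 57]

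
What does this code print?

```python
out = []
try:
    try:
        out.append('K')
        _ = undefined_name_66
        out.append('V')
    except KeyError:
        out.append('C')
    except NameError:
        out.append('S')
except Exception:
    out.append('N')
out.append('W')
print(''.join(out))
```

Execution trace: 'K' (inner try body) → 'S' (inner except NameError) → 'W' (after the try/except). Output: KSW

Answer: KSW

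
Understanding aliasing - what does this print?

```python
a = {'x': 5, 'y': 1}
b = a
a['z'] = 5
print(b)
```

Key concept: dict aliasing.
Step by step:
`a = {'x': 5, 'y': 1}` → a = {'x': 5, 'y': 1}
`b = a` → b = {'x': 5, 'y': 1} (same object as a)
`a['z'] = 5` → a = {'x': 5, 'y': 1, 'z': 5} (same object as b); b = {'x': 5, 'y': 1, 'z': 5} (same object as a)
`print(b)` → prints {'x': 5, 'y': 1, 'z': 5}

Answer: {'x': 5, 'y': 1, 'z': 5}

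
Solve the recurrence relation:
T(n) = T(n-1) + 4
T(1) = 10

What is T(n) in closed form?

Unrolling: T(n) = T(1) + 4·(n-1) = 10 + 4(n-1) = 4n + 6.

Answer: T(n) = 4n + 6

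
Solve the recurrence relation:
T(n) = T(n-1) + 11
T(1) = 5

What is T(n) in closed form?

Unrolling: T(n) = T(1) + 11·(n-1) = 5 + 11(n-1) = 11n - 6.

Answer: T(n) = 11n - 6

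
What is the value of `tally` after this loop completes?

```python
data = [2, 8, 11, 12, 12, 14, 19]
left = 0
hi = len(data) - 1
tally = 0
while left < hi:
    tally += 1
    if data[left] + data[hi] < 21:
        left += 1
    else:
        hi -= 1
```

Steps to find pair summing to 21
`tally` takes the values: 0 → 1 → 2 → 3 → 4 → 5 → 6

Answer: 6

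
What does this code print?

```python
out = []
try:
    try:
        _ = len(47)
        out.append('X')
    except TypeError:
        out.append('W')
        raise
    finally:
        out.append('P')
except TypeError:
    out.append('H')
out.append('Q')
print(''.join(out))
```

Execution trace: 'W' (inner except TypeError) → 'P' (inner finally) → 'H' (outer except TypeError) → 'Q' (after the try/except). Output: WPHQ

Answer: WPHQ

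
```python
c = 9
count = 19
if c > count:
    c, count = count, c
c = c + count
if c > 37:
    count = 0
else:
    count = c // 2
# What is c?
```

Trace:
`c = 9` → c = 9
`count = 19` → count = 19
`if c > count: ...` → c > count is False → no variable changes
`c = c + count` → c = 28
`if c > 37: ...` → c > 37 is False, take else branch → count = 14
So c = 28

Answer: 28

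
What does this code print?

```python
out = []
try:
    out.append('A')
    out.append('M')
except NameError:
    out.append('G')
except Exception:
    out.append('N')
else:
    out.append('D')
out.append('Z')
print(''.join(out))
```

Execution trace: 'A' (try body) → 'M' (try body, no exception) → 'D' (else) → 'Z' (after the try/except). Output: AMDZ

Answer: AMDZ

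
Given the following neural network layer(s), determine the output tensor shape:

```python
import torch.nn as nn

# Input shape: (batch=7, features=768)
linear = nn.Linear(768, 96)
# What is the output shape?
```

Input: (7, 768) -> Output: (7, 96)

Answer: (7, 96)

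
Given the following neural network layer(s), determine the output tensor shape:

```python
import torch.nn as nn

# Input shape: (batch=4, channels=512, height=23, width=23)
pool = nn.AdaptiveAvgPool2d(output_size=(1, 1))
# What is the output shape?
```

Input: (4, 512, 23, 23) -> Output: (4, 512, 1, 1)

Answer: (4, 512, 1, 1)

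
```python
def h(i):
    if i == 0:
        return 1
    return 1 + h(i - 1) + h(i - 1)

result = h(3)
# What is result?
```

h(i) = 1 + 2·h(i-1), h(0)=1. Closed form: (1+1)·2^3 - 1 = 15.

Answer: 15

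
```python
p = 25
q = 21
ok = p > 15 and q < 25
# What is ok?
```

Trace:
`p = 25` → p = 25
`q = 21` → q = 21
`ok = p > 15 and q < 25` → ok = True
So ok = True

Answer: True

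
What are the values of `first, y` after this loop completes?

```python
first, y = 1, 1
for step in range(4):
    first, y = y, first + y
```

Fibonacci: after 4 iterations
`first, y` takes the values: (1, 1) → (1, 2) → (2, 3) → (3, 5) → (5, 8)

Answer: 5, 8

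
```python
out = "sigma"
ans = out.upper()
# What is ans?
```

Trace:
`out = "sigma"` → out = 'sigma'
`ans = out.upper()` → ans = 'SIGMA'
So ans = 'SIGMA'

Answer: 'SIGMA'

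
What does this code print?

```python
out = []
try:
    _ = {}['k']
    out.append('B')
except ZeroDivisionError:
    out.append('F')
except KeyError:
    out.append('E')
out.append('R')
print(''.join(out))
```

Execution trace: 'E' (except KeyError) → 'R' (after the try/except). Output: ER

Answer: ER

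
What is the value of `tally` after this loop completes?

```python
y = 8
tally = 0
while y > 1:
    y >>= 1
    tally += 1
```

Count right shifts until 1
`tally` takes the values: 0 → 1 → 2 → 3

Answer: 3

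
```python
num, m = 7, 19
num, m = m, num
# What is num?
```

Trace:
`num, m = 7, 19` → num = 7; m = 19
`num, m = m, num` → num = 19; m = 7
So num = 19

Answer: 19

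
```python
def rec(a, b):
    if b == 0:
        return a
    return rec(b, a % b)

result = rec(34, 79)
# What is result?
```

rec(34, 79) -> rec(79, 34) -> rec(34, 11) -> rec(11, 1) -> rec(1, 0) -> 1

Answer: 1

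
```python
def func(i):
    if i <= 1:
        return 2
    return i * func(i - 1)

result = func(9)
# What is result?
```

func(9) = 9 * 8 * 7 * 6 * 5 * 4 * 3 * 2 * 2 = 725760

Answer: 725760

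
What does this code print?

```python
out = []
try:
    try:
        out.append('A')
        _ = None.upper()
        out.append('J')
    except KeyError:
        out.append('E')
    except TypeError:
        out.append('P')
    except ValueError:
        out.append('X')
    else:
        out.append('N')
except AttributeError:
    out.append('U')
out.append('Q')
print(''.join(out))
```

Execution trace: 'A' (try body) → 'U' (outer except AttributeError) → 'Q' (after the try/except). Output: AUQ

Answer: AUQ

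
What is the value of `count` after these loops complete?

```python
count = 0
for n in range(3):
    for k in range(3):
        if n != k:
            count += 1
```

3² - 3 (exclude diagonal)
`count` takes the values: 0 → 1 → 2 → 3 → 4 → 5 → 6

Answer: 6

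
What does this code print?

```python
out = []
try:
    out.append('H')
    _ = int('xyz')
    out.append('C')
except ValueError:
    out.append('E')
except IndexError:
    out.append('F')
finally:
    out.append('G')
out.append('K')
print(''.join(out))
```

Execution trace: 'H' (try body) → 'E' (except ValueError) → 'G' (finally) → 'K' (after the try/except). Output: HEGK

Answer: HEGK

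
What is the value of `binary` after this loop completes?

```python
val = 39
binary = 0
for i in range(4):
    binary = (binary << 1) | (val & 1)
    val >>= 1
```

Reverse lowest 4 bits of 39
`binary` takes the values: 0 → 1 → 3 → 7 → 14

Answer: 14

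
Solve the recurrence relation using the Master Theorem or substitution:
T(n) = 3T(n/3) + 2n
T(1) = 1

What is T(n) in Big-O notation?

By Master Theorem: a=3, b=3, f(n)=2n. Since log_3(3) = 1 and f(n) = Θ(n^1), Case 2 applies. T(n) = O(n log n).

Answer: O(n log n)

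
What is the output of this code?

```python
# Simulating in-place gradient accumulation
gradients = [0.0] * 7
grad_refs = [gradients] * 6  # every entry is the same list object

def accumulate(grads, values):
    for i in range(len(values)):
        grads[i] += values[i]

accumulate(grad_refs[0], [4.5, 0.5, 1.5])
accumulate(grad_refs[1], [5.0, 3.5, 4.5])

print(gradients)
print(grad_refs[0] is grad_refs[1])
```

Key concept: gradient accumulation aliasing.
Step by step:
`gradients = [0.0] * 7` → gradients = [0.0, 0.0, 0.0, 0.0, 0.0, 0.0, 0.0]
`grad_refs = [gradients] * 6` → grad_refs = [[0.0, 0.0, 0.0, 0.0, 0.0, 0.0, 0.0], [0.0, 0.0, 0.0, 0.0, 0.0, 0.0, 0.0], [0.0, 0.0, 0.0, 0.0, 0.0, 0.0, 0.0], [0.0, 0.0, 0.0, 0.0, 0.0, 0.0, 0.0], [0.0, 0.0, 0.0, 0.0, 0.0, 0.0, 0.0], [0.0, 0.0, 0.0, 0.0, 0.0, 0.0, 0.0]]
`accumulate(grad_refs[0], [4.5, 0.5, 1.5])` → gradients = [4.5, 0.5, 1.5, 0.0, 0.0, 0.0, 0.0]; grad_refs = [[4.5, 0.5, 1.5, 0.0, 0.0, 0.0, 0.0], [4.5, 0.5, 1.5, 0.0, 0.0, 0.0, 0.0], [4.5, 0.5, 1.5, 0.0, 0.0, 0.0, 0.0], [4.5, 0.5, 1.5, 0.0, 0.0, 0.0, 0.0], [4.5, 0.5, 1.5, 0.0, 0.0, 0.0, 0.0], [4.5, 0.5, 1.5, 0.0, 0.0, 0.0, 0.0]]
`accumulate(grad_refs[1], [5.0, 3.5, 4.5])` → gradients = [9.5, 4.0, 6.0, 0.0, 0.0, 0.0, 0.0]; grad_refs = [[9.5, 4.0, 6.0, 0.0, 0.0, 0.0, 0.0], [9.5, 4.0, 6.0, 0.0, 0.0, 0.0, 0.0], [9.5, 4.0, 6.0, 0.0, 0.0, 0.0, 0.0], [9.5, 4.0, 6.0, 0.0, 0.0, 0.0, 0.0], [9.5, 4.0, 6.0, 0.0, 0.0, 0.0, 0.0], [9.5, 4.0, 6.0, 0.0, 0.0, 0.0, 0.0]]
`print(gradients)` → prints [9.5, 4.0, 6.0, 0.0, 0.0, 0.0, 0.0]
`print(grad_refs[0] is grad_refs[1])` → prints True

Answer:
[9.5, 4.0, 6.0, 0.0, 0.0, 0.0, 0.0]
True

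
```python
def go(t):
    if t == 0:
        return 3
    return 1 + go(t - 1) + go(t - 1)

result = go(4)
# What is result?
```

go(t) = 1 + 2·go(t-1), go(0)=3. Closed form: (3+1)·2^4 - 1 = 63.

Answer: 63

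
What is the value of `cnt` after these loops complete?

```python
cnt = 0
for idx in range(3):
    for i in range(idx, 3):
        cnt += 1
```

Upper triangle: 3 + 2 + ... + 1
`cnt` takes the values: 0 → 1 → 2 → 3 → 4 → 5 → 6

Answer: 6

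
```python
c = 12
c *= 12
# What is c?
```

Trace:
`c = 12` → c = 12
`c *= 12` → c = 144
So c = 144

Answer: 144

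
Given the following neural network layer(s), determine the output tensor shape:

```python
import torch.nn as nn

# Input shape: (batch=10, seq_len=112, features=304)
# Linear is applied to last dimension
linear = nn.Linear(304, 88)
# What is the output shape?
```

Input: (10, 112, 304) -> Output: (10, 112, 88)

Answer: (10, 112, 88)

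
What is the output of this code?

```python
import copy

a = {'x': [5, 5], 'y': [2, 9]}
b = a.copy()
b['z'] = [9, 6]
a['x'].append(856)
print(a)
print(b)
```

Key concept: shallow copy of dict with mutable values.
Step by step:
`a = {'x': [5, 5], 'y': [2, 9]}` → a = {'x': [5, 5], 'y': [2, 9]}
`b = a.copy()` → b = {'x': [5, 5], 'y': [2, 9]}
`b['z'] = [9, 6]` → b = {'x': [5, 5], 'y': [2, 9], 'z': [9, 6]}
`a['x'].append(856)` → a = {'x': [5, 5, 856], 'y': [2, 9]}; b = {'x': [5, 5, 856], 'y': [2, 9], 'z': [9, 6]}
`print(a)` → prints {'x': [5, 5, 856], 'y': [2, 9]}
`print(b)` → prints {'x': [5, 5, 856], 'y': [2, 9], 'z': [9, 6]}

Answer:
{'x': [5, 5, 856], 'y': [2, 9]}
{'x': [5, 5, 856], 'y': [2, 9], 'z': [9, 6]}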